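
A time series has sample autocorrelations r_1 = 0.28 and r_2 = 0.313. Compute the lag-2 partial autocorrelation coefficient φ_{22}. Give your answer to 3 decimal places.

0.255

φ_{22} = (r_2 − r_1²) / (1 − r_1²)
r_1² = (0.28)² = 0.0784
Numerator = 0.313 − 0.0784 = 0.2346; denominator = 1 − 0.0784 = 0.9216
φ_{22} = 0.2346 / 0.9216 = 0.255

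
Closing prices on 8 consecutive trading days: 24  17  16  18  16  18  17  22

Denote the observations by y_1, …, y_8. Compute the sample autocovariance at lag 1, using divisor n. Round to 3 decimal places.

Mean ȳ = (24 + 17 + 16 + 18 + 16 + 18 + 17 + 22)/8 = 18.5000
Σ_{t=1}^{7}(y_t−ȳ)(y_{t+1}−ȳ) = -5.2500
γ_1 = -5.2500 / 8 = -0.656

-0.656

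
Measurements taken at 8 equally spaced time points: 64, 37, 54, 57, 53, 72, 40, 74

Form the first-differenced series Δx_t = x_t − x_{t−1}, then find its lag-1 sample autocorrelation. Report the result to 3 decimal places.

-0.616

First differences Δx: -27, 17, 3, -4, 19, -32, 34
Mean of differences = 1.4286
Numerator Σ(Δx_t−Δx̄)(Δx_{t+1}−Δx̄) = -2198.3265
Denominator Σ(Δx_t−Δx̄)² = 3569.7143
r_1(Δx) = -2198.3265 / 3569.7143 = -0.616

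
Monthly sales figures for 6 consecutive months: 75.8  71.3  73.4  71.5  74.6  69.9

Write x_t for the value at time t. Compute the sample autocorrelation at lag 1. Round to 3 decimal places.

-0.552

Mean x̄ = (75.8 + 71.3 + 73.4 + 71.5 + 74.6 + 69.9)/6 = 72.7500
Deviations from mean: 3.0500, -1.4500, 0.6500, -1.2500, 1.8500, -2.8500
Σ(x_t−x̄)(x_{t+1}−x̄) = (-4.4225) + (-0.9425) + (-0.8125) + (-2.3125) + (-5.2725) = -13.7625
Denominator Σ(x_t−x̄)² = 24.9350
r_1 = -13.7625 / 24.9350 = -0.552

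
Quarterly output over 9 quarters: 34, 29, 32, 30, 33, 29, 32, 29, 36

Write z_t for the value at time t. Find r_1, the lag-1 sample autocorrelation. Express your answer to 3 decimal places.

Mean z̄ = (34 + 29 + 32 + 30 + 33 + 29 + 32 + 29 + 36)/9 = 31.5556
Numerator Σ_{t=1}^{8}(z_t−z̄)(z_{t+1}−z̄) = -27.6420
Denominator Σ(z_t−z̄)² = 50.2222
r_1 = -27.6420 / 50.2222 = -0.550

-0.550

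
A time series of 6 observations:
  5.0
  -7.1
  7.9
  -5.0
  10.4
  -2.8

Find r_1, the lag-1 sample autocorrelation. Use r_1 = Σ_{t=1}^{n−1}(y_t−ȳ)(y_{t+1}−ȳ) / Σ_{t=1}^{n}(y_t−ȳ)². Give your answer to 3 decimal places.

-0.834

Mean ȳ = (5.0 − 7.1 + 7.9 − 5.0 + 10.4 − 2.8)/6 = 1.4000
Deviations from mean: 3.6000, -8.5000, 6.5000, -6.4000, 9.0000, -4.2000
Σ(y_t−ȳ)(y_{t+1}−ȳ) = (-30.6000) + (-55.2500) + (-41.6000) + (-57.6000) + (-37.8000) = -222.8500
Denominator Σ(y_t−ȳ)² = 267.0600
r_1 = -222.8500 / 267.0600 = -0.834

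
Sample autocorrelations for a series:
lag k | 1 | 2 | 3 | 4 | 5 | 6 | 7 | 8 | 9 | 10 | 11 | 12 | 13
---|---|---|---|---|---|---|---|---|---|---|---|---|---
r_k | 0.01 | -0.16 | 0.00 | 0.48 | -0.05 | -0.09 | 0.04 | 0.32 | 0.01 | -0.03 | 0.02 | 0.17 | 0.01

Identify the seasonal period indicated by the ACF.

The largest autocorrelation is r_4 = 0.48, with weaker echoes at lags 8 (0.32) and 12 (0.17); the remaining lags stay at or below 0.04.
The dominant spike at lag 4 indicates a seasonal period of 4.

4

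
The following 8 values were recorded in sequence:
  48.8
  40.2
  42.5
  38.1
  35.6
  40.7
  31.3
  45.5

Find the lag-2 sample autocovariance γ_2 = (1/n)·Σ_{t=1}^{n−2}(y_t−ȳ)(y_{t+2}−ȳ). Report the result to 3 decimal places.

Mean ȳ = (48.8 + 40.2 + 42.5 + 38.1 + 35.6 + 40.7 + 31.3 + 45.5)/8 = 40.3375
Σ_{t=1}^{6}(y_t−ȳ)(y_{t+2}−ȳ) = 52.2384
γ_2 = 52.2384 / 8 = 6.530

6.530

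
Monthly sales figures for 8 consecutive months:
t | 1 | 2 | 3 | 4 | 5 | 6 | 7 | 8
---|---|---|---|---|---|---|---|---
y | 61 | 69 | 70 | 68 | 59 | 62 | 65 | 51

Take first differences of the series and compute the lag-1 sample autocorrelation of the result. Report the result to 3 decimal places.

-0.125

First differences Δy: 8, 1, -2, -9, 3, 3, -14
Mean of differences = -1.4286
Numerator Σ(Δy_t−Δȳ)(Δy_{t+1}−Δȳ) = -43.7551
Denominator Σ(Δy_t−Δȳ)² = 349.7143
r_1(Δy) = -43.7551 / 349.7143 = -0.125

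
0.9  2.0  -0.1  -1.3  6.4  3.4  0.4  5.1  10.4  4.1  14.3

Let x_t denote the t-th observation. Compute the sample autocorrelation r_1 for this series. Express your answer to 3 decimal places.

Mean x̄ = (0.9 + 2.0 − 0.1 − 1.3 + 6.4 + 3.4 + 0.4 + 5.1 + 10.4 + 4.1 + 14.3)/11 = 4.1455
Numerator Σ_{t=1}^{10}(x_t−x̄)(x_{t+1}−x̄) = 29.6734
Denominator Σ(x_t−x̄)² = 225.6273
r_1 = 29.6734 / 225.6273 = 0.132

0.132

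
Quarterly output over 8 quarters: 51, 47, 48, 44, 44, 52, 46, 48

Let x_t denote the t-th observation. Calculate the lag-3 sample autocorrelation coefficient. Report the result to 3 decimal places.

Mean x̄ = (51 + 47 + 48 + 44 + 44 + 52 + 46 + 48)/8 = 47.5000
Deviations from mean: 3.5000, -0.5000, 0.5000, -3.5000, -3.5000, 4.5000, -1.5000, 0.5000
Numerator Σ_{t=1}^{5}(x_t−x̄)(x_{t+3}−x̄) = -4.7500
Denominator Σ(x_t−x̄)² = 60.0000
r_3 = -4.7500 / 60.0000 = -0.079

-0.079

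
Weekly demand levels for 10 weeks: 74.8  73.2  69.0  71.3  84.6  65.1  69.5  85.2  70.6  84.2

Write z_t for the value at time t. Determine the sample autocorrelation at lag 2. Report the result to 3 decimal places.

-0.105

Mean z̄ = (74.8 + 73.2 + 69.0 + 71.3 + 84.6 + 65.1 + 69.5 + 85.2 + 70.6 + 84.2)/10 = 74.7500
Numerator Σ_{t=1}^{8}(z_t−z̄)(z_{t+2}−z̄) = -50.3000
Denominator Σ(z_t−z̄)² = 480.8050
r_2 = -50.3000 / 480.8050 = -0.105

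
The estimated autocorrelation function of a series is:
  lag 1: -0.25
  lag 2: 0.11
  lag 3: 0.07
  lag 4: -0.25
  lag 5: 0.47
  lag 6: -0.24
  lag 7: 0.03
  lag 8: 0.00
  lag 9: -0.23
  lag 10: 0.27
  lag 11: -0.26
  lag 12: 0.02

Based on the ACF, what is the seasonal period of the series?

5

The largest autocorrelation is r_5 = 0.47, with a weaker echo at lag 10 (0.27); the remaining lags stay at or below 0.11.
The dominant spike at lag 5 indicates a seasonal period of 5.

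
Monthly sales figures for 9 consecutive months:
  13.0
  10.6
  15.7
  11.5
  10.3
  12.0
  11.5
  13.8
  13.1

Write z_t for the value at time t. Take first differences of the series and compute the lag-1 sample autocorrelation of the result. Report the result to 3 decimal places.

First differences Δz: -2.4, 5.1, -4.2, -1.2, 1.7, -0.5, 2.3, -0.7
Mean of differences = 0.0125
Numerator Σ(Δz_t−Δz̄)(Δz_{t+1}−Δz̄) = -34.3102
Denominator Σ(Δz_t−Δz̄)² = 59.7688
r_1(Δz) = -34.3102 / 59.7688 = -0.574

-0.574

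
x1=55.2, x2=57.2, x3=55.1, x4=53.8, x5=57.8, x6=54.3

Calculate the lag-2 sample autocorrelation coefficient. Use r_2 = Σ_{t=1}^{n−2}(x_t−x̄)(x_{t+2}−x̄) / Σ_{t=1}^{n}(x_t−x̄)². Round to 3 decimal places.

-0.119

Mean x̄ = (55.2 + 57.2 + 55.1 + 53.8 + 57.8 + 54.3)/6 = 55.5667
Deviations from mean: -0.3667, 1.6333, -0.4667, -1.7667, 2.2333, -1.2667
Σ(x_t−x̄)(x_{t+2}−x̄) = (0.1711) + (-2.8856) + (-1.0422) + (2.2378) = -1.5189
Denominator Σ(x_t−x̄)² = 12.7333
r_2 = -1.5189 / 12.7333 = -0.119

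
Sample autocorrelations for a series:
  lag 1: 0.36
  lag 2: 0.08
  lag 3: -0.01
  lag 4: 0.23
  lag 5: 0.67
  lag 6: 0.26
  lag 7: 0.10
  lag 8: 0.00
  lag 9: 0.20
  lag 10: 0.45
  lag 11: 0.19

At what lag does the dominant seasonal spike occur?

5

The largest autocorrelation is r_5 = 0.67, with a weaker echo at lag 10 (0.45); the remaining lags stay at or below 0.36. The elevated value at lag 1 (0.36), dropping to 0.08 at lag 2, reflects decaying short-term dependence rather than seasonality.
The dominant spike at lag 5 indicates a seasonal period of 5.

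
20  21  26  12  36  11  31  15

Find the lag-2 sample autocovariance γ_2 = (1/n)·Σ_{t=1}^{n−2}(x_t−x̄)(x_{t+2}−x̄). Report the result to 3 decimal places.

Mean x̄ = (20 + 21 + 26 + 12 + 36 + 11 + 31 + 15)/8 = 21.5000
Σ_{t=1}^{6}(x_t−x̄)(x_{t+2}−x̄) = 369.0000
γ_2 = 369.0000 / 8 = 46.125

46.125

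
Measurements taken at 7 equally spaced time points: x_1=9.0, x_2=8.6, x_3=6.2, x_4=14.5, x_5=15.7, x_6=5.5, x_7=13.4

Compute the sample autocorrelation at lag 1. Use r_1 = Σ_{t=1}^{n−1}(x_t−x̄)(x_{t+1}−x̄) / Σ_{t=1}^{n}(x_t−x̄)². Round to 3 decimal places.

Mean x̄ = (9.0 + 8.6 + 6.2 + 14.5 + 15.7 + 5.5 + 13.4)/7 = 10.4143
Deviations from mean: -1.4143, -1.8143, -4.2143, 4.0857, 5.2857, -4.9143, 2.9857
Numerator Σ_{t=1}^{6}(x_t−x̄)(x_{t+1}−x̄) = -26.0588
Denominator Σ(x_t−x̄)² = 100.7486
r_1 = -26.0588 / 100.7486 = -0.259

-0.259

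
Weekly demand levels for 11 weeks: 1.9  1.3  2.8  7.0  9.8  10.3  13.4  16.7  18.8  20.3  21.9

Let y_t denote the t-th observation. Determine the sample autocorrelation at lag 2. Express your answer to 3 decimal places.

Mean ȳ = (1.9 + 1.3 + 2.8 + 7.0 + 9.8 + 10.3 + 13.4 + 16.7 + 18.8 + 20.3 + 21.9)/11 = 11.2909
Numerator Σ_{t=1}^{9}(y_t−ȳ)(y_{t+2}−ȳ) = 275.2471
Denominator Σ(y_t−ȳ)² = 565.5291
r_2 = 275.2471 / 565.5291 = 0.487

0.487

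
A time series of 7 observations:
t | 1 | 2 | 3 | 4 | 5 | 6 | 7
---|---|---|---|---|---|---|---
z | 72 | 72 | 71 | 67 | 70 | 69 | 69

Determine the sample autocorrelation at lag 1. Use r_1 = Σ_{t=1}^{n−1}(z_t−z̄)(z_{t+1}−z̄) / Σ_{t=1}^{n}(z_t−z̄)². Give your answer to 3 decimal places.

0.200

Mean z̄ = (72 + 72 + 71 + 67 + 70 + 69 + 69)/7 = 70.0000
Numerator Σ_{t=1}^{6}(z_t−z̄)(z_{t+1}−z̄) = 4.0000
Denominator Σ(z_t−z̄)² = 20.0000
r_1 = 4.0000 / 20.0000 = 0.200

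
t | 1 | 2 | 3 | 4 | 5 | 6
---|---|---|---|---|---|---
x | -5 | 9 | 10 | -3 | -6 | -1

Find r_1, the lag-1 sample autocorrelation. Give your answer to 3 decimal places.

Mean x̄ = (-5 + 9 + 10 − 3 − 6 − 1)/6 = 0.6667
Deviations from mean: -5.6667, 8.3333, 9.3333, -3.6667, -6.6667, -1.6667
Σ(x_t−x̄)(x_{t+1}−x̄) = (-47.2222) + (77.7778) + (-34.2222) + (24.4444) + (11.1111) = 31.8889
Denominator Σ(x_t−x̄)² = 249.3333
r_1 = 31.8889 / 249.3333 = 0.128

0.128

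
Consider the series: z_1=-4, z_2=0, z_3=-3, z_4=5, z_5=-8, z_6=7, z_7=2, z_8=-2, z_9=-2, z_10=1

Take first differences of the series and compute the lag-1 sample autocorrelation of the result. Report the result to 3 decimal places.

First differences Δz: 4, -3, 8, -13, 15, -5, -4, 0, 3
Mean of differences = 0.5556
Numerator Σ(Δz_t−Δz̄)(Δz_{t+1}−Δz̄) = -389.1975
Denominator Σ(Δz_t−Δz̄)² = 530.2222
r_1(Δz) = -389.1975 / 530.2222 = -0.734

-0.734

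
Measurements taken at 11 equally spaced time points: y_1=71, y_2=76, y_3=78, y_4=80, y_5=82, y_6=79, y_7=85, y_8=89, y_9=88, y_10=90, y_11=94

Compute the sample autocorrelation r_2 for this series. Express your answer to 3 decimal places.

Mean ȳ = (71 + 76 + 78 + 80 + 82 + 79 + 85 + 89 + 88 + 90 + 94)/11 = 82.9091
Numerator Σ_{t=1}^{9}(y_t−ȳ)(y_{t+2}−ȳ) = 178.9835
Denominator Σ(y_t−ȳ)² = 478.9091
r_2 = 178.9835 / 478.9091 = 0.374

0.374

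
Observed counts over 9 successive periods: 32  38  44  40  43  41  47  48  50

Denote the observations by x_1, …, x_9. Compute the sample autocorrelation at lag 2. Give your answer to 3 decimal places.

Mean x̄ = (32 + 38 + 44 + 40 + 43 + 41 + 47 + 48 + 50)/9 = 42.5556
Numerator Σ_{t=1}^{7}(x_t−x̄)(x_{t+2}−x̄) = 27.6049
Denominator Σ(x_t−x̄)² = 248.2222
r_2 = 27.6049 / 248.2222 = 0.111

0.111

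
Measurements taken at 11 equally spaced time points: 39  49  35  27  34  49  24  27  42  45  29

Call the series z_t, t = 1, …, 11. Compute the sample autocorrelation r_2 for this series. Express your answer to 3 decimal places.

-0.630

Mean z̄ = (39 + 49 + 35 + 27 + 34 + 49 + 24 + 27 + 42 + 45 + 29)/11 = 36.3636
Numerator Σ_{t=1}^{9}(z_t−z̄)(z_{t+2}−z̄) = -518.1736
Denominator Σ(z_t−z̄)² = 822.5455
r_2 = -518.1736 / 822.5455 = -0.630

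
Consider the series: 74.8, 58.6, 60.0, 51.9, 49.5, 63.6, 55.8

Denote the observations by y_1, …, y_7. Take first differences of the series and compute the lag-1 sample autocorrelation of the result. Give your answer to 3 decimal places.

First differences Δy: -16.2, 1.4, -8.1, -2.4, 14.1, -7.8
Mean of differences = -3.1667
Numerator Σ(Δy_t−Δȳ)(Δy_{t+1}−Δȳ) = -152.5944
Denominator Σ(Δy_t−Δȳ)² = 535.2533
r_1(Δy) = -152.5944 / 535.2533 = -0.285

-0.285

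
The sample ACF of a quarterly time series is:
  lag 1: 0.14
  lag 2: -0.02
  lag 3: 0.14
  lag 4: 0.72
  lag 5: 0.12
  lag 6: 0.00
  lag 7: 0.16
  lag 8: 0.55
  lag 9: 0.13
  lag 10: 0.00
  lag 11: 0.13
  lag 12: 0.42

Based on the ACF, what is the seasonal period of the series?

The largest autocorrelation is r_4 = 0.72, with weaker echoes at lags 8 (0.55) and 12 (0.42); the remaining lags stay at or below 0.16.
The dominant spike at lag 4 indicates a seasonal period of 4.

4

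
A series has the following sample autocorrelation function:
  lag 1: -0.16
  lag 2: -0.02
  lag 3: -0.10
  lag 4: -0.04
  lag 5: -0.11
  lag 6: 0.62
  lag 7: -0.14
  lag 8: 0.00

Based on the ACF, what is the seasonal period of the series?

The largest autocorrelation is r_6 = 0.62; the remaining lags stay at or below 0.00.
The dominant spike at lag 6 indicates a seasonal period of 6.

6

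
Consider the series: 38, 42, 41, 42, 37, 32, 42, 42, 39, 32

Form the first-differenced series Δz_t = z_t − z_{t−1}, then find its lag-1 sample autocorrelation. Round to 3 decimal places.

-0.074

First differences Δz: 4, -1, 1, -5, -5, 10, 0, -3, -7
Mean of differences = -0.6667
Numerator Σ(Δz_t−Δz̄)(Δz_{t+1}−Δz̄) = -16.4444
Denominator Σ(Δz_t−Δz̄)² = 222.0000
r_1(Δz) = -16.4444 / 222.0000 = -0.074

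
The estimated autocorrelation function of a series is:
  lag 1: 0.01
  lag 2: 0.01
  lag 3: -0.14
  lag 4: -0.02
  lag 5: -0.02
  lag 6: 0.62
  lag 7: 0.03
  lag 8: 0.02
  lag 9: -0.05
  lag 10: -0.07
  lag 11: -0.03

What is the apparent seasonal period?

The largest autocorrelation is r_6 = 0.62; the remaining lags stay at or below 0.03.
The dominant spike at lag 6 indicates a seasonal period of 6.

6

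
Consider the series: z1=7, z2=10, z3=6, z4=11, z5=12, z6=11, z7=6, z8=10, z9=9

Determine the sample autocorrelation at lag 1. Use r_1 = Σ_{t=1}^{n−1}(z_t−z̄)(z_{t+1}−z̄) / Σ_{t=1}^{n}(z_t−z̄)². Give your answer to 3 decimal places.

-0.204

Mean z̄ = (7 + 10 + 6 + 11 + 12 + 11 + 6 + 10 + 9)/9 = 9.1111
Numerator Σ_{t=1}^{8}(z_t−z̄)(z_{t+1}−z̄) = -8.3457
Denominator Σ(z_t−z̄)² = 40.8889
r_1 = -8.3457 / 40.8889 = -0.204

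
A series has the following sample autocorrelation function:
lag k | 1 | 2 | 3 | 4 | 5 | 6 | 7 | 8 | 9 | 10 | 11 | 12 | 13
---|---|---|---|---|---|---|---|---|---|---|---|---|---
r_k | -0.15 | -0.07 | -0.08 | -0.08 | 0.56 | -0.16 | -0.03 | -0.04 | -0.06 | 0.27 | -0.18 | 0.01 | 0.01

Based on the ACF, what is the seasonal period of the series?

The largest autocorrelation is r_5 = 0.56, with a weaker echo at lag 10 (0.27); the remaining lags stay at or below 0.01.
The dominant spike at lag 5 indicates a seasonal period of 5.

5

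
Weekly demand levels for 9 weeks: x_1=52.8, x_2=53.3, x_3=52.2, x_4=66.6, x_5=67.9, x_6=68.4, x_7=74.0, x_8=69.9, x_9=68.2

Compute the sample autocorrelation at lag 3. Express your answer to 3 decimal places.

Mean x̄ = (52.8 + 53.3 + 52.2 + 66.6 + 67.9 + 68.4 + 74.0 + 69.9 + 68.2)/9 = 63.7000
Numerator Σ_{t=1}^{6}(x_t−x̄)(x_{t+3}−x̄) = -52.2800
Denominator Σ(x_t−x̄)² = 572.1400
r_3 = -52.2800 / 572.1400 = -0.091

-0.091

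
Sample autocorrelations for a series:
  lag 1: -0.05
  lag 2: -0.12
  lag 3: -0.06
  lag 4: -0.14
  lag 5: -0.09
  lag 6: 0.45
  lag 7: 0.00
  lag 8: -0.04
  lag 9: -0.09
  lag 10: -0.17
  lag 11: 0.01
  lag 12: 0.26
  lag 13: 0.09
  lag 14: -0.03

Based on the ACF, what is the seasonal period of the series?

6

The largest autocorrelation is r_6 = 0.45, with a weaker echo at lag 12 (0.26); the remaining lags stay at or below 0.09.
The dominant spike at lag 6 indicates a seasonal period of 6.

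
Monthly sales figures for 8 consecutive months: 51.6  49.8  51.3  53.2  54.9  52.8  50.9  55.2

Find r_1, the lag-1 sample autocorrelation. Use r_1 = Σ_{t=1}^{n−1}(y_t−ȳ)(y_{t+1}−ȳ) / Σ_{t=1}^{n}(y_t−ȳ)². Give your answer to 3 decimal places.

0.091

Mean ȳ = (51.6 + 49.8 + 51.3 + 53.2 + 54.9 + 52.8 + 50.9 + 55.2)/8 = 52.4625
Deviations from mean: -0.8625, -2.6625, -1.1625, 0.7375, 2.4375, 0.3375, -1.5625, 2.7375
Numerator Σ_{t=1}^{7}(y_t−ȳ)(y_{t+1}−ȳ) = 2.3498
Denominator Σ(y_t−ȳ)² = 25.7188
r_1 = 2.3498 / 25.7188 = 0.091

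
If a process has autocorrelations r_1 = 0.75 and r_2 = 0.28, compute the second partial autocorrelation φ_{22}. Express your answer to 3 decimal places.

-0.646

φ_{22} = (r_2 − r_1²) / (1 − r_1²)
r_1² = (0.75)² = 0.5625
Numerator = 0.28 − 0.5625 = -0.2825; denominator = 1 − 0.5625 = 0.4375
φ_{22} = -0.2825 / 0.4375 = -0.646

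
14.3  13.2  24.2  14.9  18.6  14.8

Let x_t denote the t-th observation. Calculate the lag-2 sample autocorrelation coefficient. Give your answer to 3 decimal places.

Mean x̄ = (14.3 + 13.2 + 24.2 + 14.9 + 18.6 + 14.8)/6 = 16.6667
Deviations from mean: -2.3667, -3.4667, 7.5333, -1.7667, 1.9333, -1.8667
Σ(x_t−x̄)(x_{t+2}−x̄) = (-17.8289) + (6.1244) + (14.5644) + (3.2978) = 6.1578
Denominator Σ(x_t−x̄)² = 84.7133
r_2 = 6.1578 / 84.7133 = 0.073

0.073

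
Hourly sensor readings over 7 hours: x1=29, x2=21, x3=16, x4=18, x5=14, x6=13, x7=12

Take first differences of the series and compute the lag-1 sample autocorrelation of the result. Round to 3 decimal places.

-0.059

First differences Δx: -8, -5, 2, -4, -1, -1
Mean of differences = -2.8333
Numerator Σ(Δx_t−Δx̄)(Δx_{t+1}−Δx̄) = -3.6944
Denominator Σ(Δx_t−Δx̄)² = 62.8333
r_1(Δx) = -3.6944 / 62.8333 = -0.059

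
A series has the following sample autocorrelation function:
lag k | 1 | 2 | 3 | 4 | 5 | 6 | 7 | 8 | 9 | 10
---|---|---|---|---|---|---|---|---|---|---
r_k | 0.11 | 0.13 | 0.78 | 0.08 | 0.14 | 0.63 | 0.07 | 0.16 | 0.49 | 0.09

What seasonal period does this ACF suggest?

3

The largest autocorrelation is r_3 = 0.78, with weaker echoes at lags 6 (0.63) and 9 (0.49); the remaining lags stay at or below 0.16.
The dominant spike at lag 3 indicates a seasonal period of 3.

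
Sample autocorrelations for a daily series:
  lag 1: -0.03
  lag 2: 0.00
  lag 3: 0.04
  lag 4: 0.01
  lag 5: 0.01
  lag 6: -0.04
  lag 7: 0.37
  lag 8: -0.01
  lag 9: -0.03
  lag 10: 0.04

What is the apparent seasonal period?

7

The largest autocorrelation is r_7 = 0.37; the remaining lags stay at or below 0.04.
The dominant spike at lag 7 indicates a seasonal period of 7.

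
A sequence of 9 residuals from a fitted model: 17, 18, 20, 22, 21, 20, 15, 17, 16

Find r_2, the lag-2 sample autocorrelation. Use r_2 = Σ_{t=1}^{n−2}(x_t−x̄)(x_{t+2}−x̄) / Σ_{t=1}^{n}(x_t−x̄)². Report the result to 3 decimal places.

Mean x̄ = (17 + 18 + 20 + 22 + 21 + 20 + 15 + 17 + 16)/9 = 18.4444
Numerator Σ_{t=1}^{7}(x_t−x̄)(x_{t+2}−x̄) = 3.0494
Denominator Σ(x_t−x̄)² = 46.2222
r_2 = 3.0494 / 46.2222 = 0.066

0.066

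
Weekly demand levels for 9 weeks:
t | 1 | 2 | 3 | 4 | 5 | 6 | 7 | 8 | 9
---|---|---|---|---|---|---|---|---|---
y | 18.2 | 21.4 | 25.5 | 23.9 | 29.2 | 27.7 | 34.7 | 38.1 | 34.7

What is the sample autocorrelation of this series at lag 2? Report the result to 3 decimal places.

0.280

Mean ȳ = (18.2 + 21.4 + 25.5 + 23.9 + 29.2 + 27.7 + 34.7 + 38.1 + 34.7)/9 = 28.1556
Σ(y_t−ȳ)(y_{t+2}−ȳ) = (26.4375) + (28.7486) + (-2.7736) + (1.9386) + (6.8353) + (-4.5302) + (42.8298) = 99.4860
Denominator Σ(y_t−ȳ)² = 355.7622
r_2 = 99.4860 / 355.7622 = 0.280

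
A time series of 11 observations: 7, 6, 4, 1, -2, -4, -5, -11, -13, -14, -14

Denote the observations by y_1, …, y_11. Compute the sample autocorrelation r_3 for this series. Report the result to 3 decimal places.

0.211

Mean ȳ = (7 + 6 + 4 + 1 − 2 − 4 − 5 − 11 − 13 − 14 − 14)/11 = -4.0909
Numerator Σ_{t=1}^{8}(y_t−ȳ)(y_{t+3}−ȳ) = 135.8843
Denominator Σ(y_t−ȳ)² = 644.9091
r_3 = 135.8843 / 644.9091 = 0.211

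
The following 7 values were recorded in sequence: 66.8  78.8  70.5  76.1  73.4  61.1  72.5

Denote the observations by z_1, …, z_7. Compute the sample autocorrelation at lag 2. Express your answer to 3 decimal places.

Mean z̄ = (66.8 + 78.8 + 70.5 + 76.1 + 73.4 + 61.1 + 72.5)/7 = 71.3143
Deviations from mean: -4.5143, 7.4857, -0.8143, 4.7857, 2.0857, -10.2143, 1.1857
Σ(z_t−z̄)(z_{t+2}−z̄) = (3.6759) + (35.8245) + (-1.6984) + (-48.8827) + (2.4731) = -8.6076
Denominator Σ(z_t−z̄)² = 210.0686
r_2 = -8.6076 / 210.0686 = -0.041

-0.041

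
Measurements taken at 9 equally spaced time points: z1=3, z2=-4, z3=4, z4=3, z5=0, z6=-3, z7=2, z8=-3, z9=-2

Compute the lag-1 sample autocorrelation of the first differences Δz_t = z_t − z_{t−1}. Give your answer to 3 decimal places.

-0.538

First differences Δz: -7, 8, -1, -3, -3, 5, -5, 1
Mean of differences = -0.6250
Numerator Σ(Δz_t−Δz̄)(Δz_{t+1}−Δz̄) = -96.7656
Denominator Σ(Δz_t−Δz̄)² = 179.8750
r_1(Δz) = -96.7656 / 179.8750 = -0.538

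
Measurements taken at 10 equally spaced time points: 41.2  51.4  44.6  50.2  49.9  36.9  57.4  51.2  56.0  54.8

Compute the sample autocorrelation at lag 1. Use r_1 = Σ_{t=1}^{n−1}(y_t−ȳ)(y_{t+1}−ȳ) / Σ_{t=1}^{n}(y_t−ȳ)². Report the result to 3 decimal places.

Mean ȳ = (41.2 + 51.4 + 44.6 + 50.2 + 49.9 + 36.9 + 57.4 + 51.2 + 56.0 + 54.8)/10 = 49.3600
Numerator Σ_{t=1}^{9}(y_t−ȳ)(y_{t+1}−ȳ) = -73.6756
Denominator Σ(y_t−ȳ)² = 391.3640
r_1 = -73.6756 / 391.3640 = -0.188

-0.188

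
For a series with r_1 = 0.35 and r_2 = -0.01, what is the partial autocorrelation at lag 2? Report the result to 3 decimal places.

φ_{22} = (r_2 − r_1²) / (1 − r_1²)
r_1² = (0.35)² = 0.1225
Numerator = -0.01 − 0.1225 = -0.1325; denominator = 1 − 0.1225 = 0.8775
φ_{22} = -0.1325 / 0.8775 = -0.151

-0.151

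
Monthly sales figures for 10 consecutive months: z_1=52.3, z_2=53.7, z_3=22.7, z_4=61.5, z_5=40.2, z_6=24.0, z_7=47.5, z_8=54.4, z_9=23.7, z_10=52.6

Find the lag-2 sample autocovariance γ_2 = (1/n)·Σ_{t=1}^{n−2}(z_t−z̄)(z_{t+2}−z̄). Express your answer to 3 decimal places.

-49.024

Mean z̄ = (52.3 + 53.7 + 22.7 + 61.5 + 40.2 + 24.0 + 47.5 + 54.4 + 23.7 + 52.6)/10 = 43.2600
Σ_{t=1}^{8}(z_t−z̄)(z_{t+2}−z̄) = -490.2432
γ_2 = -490.2432 / 10 = -49.024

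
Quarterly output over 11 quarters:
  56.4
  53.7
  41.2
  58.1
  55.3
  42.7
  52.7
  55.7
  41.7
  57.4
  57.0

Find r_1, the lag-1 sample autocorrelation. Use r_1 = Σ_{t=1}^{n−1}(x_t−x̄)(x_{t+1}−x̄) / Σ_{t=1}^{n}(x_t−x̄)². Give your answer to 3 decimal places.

-0.353

Mean x̄ = (56.4 + 53.7 + 41.2 + 58.1 + 55.3 + 42.7 + 52.7 + 55.7 + 41.7 + 57.4 + 57.0)/11 = 51.9909
Numerator Σ_{t=1}^{10}(x_t−x̄)(x_{t+1}−x̄) = -158.0564
Denominator Σ(x_t−x̄)² = 447.9091
r_1 = -158.0564 / 447.9091 = -0.353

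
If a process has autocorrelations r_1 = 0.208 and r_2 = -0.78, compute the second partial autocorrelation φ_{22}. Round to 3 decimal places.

-0.860

φ_{22} = (r_2 − r_1²) / (1 − r_1²)
r_1² = (0.208)² = 0.043264
Numerator = -0.78 − 0.0433 = -0.8233; denominator = 1 − 0.0433 = 0.9567
φ_{22} = -0.8233 / 0.9567 = -0.860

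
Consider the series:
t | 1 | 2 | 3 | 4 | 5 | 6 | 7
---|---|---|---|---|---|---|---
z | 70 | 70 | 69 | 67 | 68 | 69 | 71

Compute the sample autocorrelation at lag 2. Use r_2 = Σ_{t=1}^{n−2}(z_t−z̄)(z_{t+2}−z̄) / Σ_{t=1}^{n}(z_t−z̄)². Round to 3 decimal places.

-0.333

Mean z̄ = (70 + 70 + 69 + 67 + 68 + 69 + 71)/7 = 69.1429
Deviations from mean: 0.8571, 0.8571, -0.1429, -2.1429, -1.1429, -0.1429, 1.8571
Σ(z_t−z̄)(z_{t+2}−z̄) = (-0.1224) + (-1.8367) + (0.1633) + (0.3061) + (-2.1224) = -3.6122
Denominator Σ(z_t−z̄)² = 10.8571
r_2 = -3.6122 / 10.8571 = -0.333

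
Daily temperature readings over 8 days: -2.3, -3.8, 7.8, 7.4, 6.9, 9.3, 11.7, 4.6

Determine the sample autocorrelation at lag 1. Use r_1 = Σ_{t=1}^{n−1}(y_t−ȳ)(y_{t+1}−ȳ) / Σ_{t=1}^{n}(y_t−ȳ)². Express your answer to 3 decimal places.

0.394

Mean ȳ = (-2.3 − 3.8 + 7.8 + 7.4 + 6.9 + 9.3 + 11.7 + 4.6)/8 = 5.2000
Deviations from mean: -7.5000, -9.0000, 2.6000, 2.2000, 1.7000, 4.1000, 6.5000, -0.6000
Σ(y_t−ȳ)(y_{t+1}−ȳ) = (67.5000) + (-23.4000) + (5.7200) + (3.7400) + (6.9700) + (26.6500) + (-3.9000) = 83.2800
Denominator Σ(y_t−ȳ)² = 211.1600
r_1 = 83.2800 / 211.1600 = 0.394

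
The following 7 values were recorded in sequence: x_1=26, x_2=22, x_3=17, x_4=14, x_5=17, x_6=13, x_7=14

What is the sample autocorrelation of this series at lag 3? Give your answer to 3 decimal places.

Mean x̄ = (26 + 22 + 17 + 14 + 17 + 13 + 14)/7 = 17.5714
Deviations from mean: 8.4286, 4.4286, -0.5714, -3.5714, -0.5714, -4.5714, -3.5714
Σ(x_t−x̄)(x_{t+3}−x̄) = (-30.1020) + (-2.5306) + (2.6122) + (12.7551) = -17.2653
Denominator Σ(x_t−x̄)² = 137.7143
r_3 = -17.2653 / 137.7143 = -0.125

-0.125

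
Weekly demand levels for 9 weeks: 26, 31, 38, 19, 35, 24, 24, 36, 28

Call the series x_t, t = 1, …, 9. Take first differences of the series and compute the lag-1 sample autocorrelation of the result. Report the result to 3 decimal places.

-0.662

First differences Δx: 5, 7, -19, 16, -11, 0, 12, -8
Mean of differences = 0.2500
Numerator Σ(Δx_t−Δx̄)(Δx_{t+1}−Δx̄) = -675.3125
Denominator Σ(Δx_t−Δx̄)² = 1019.5000
r_1(Δx) = -675.3125 / 1019.5000 = -0.662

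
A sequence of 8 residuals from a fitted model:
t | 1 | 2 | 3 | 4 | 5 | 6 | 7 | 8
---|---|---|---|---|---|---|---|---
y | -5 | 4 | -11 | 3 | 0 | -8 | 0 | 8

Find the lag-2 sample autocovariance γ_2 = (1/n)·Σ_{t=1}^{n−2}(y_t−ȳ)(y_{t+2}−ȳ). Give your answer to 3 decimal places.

Mean ȳ = (-5 + 4 − 11 + 3 + 0 − 8 + 0 + 8)/8 = -1.1250
Deviations: -3.8750, 5.1250, -9.8750, 4.1250, 1.1250, -6.8750, 1.1250, 9.1250
Σ_{t=1}^{6}(y_t−ȳ)(y_{t+2}−ȳ) = -41.5313
γ_2 = -41.5313 / 8 = -5.191

-5.191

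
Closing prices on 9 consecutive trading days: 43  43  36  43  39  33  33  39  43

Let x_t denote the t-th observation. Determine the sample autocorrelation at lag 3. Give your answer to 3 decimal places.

Mean x̄ = (43 + 43 + 36 + 43 + 39 + 33 + 33 + 39 + 43)/9 = 39.1111
Σ(x_t−x̄)(x_{t+3}−x̄) = (15.1235) + (-0.4321) + (19.0123) + (-23.7654) + (0.0123) + (-23.7654) = -13.8148
Denominator Σ(x_t−x̄)² = 144.8889
r_3 = -13.8148 / 144.8889 = -0.095

-0.095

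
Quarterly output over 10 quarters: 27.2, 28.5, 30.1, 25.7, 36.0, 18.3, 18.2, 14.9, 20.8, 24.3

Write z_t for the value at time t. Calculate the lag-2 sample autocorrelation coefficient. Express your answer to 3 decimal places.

Mean z̄ = (27.2 + 28.5 + 30.1 + 25.7 + 36.0 + 18.3 + 18.2 + 14.9 + 20.8 + 24.3)/10 = 24.4000
Numerator Σ_{t=1}^{8}(z_t−z̄)(z_{t+2}−z̄) = 88.7800
Denominator Σ(z_t−z̄)² = 372.2600
r_2 = 88.7800 / 372.2600 = 0.238

0.238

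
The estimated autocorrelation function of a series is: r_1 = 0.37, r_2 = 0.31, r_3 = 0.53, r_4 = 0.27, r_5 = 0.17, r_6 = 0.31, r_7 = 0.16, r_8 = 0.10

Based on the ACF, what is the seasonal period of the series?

The largest autocorrelation is r_3 = 0.53; the remaining lags stay at or below 0.37. The elevated value at lag 1 (0.37), dropping to 0.31 at lag 2, reflects decaying short-term dependence rather than seasonality.
The dominant spike at lag 3 indicates a seasonal period of 3.

3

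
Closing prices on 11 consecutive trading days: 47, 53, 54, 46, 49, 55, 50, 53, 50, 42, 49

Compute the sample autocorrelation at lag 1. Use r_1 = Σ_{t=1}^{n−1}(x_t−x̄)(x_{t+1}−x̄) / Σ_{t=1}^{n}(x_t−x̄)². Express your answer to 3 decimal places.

-0.038

Mean x̄ = (47 + 53 + 54 + 46 + 49 + 55 + 50 + 53 + 50 + 42 + 49)/11 = 49.8182
Numerator Σ_{t=1}^{10}(x_t−x̄)(x_{t+1}−x̄) = -5.6694
Denominator Σ(x_t−x̄)² = 149.6364
r_1 = -5.6694 / 149.6364 = -0.038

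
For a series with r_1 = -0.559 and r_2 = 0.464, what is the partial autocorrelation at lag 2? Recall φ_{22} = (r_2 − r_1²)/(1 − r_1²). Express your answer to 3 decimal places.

0.220

φ_{22} = (r_2 − r_1²) / (1 − r_1²)
r_1² = (-0.559)² = 0.312481
Numerator = 0.464 − 0.3125 = 0.1515; denominator = 1 − 0.3125 = 0.6875
φ_{22} = 0.1515 / 0.6875 = 0.220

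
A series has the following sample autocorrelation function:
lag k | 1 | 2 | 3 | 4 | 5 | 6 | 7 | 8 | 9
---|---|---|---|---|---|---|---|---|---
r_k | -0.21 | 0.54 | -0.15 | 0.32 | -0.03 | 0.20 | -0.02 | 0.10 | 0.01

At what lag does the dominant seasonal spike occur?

2

The largest autocorrelation is r_2 = 0.54, with weaker echoes at lags 4 (0.32) and 6 (0.20); the remaining lags stay at or below 0.10.
The dominant spike at lag 2 indicates a seasonal period of 2.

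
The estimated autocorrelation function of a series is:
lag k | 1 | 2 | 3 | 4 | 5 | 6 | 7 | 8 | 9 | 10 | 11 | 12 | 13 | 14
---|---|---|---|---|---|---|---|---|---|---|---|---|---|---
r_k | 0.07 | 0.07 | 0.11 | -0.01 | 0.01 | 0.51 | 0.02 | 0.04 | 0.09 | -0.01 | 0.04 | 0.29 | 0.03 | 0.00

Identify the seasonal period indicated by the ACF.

6

The largest autocorrelation is r_6 = 0.51, with a weaker echo at lag 12 (0.29); the remaining lags stay at or below 0.11.
The dominant spike at lag 6 indicates a seasonal period of 6.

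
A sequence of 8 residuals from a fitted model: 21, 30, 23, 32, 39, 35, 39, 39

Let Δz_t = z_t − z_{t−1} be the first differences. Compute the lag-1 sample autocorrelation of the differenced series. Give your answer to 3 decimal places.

-0.557

First differences Δz: 9, -7, 9, 7, -4, 4, 0
Mean of differences = 2.5714
Numerator Σ(Δz_t−Δz̄)(Δz_{t+1}−Δz̄) = -136.7551
Denominator Σ(Δz_t−Δz̄)² = 245.7143
r_1(Δz) = -136.7551 / 245.7143 = -0.557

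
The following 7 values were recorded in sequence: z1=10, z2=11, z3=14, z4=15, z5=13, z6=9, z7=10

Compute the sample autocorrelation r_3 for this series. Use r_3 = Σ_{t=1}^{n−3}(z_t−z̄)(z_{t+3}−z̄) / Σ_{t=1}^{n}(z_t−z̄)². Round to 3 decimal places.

Mean z̄ = (10 + 11 + 14 + 15 + 13 + 9 + 10)/7 = 11.7143
Deviations from mean: -1.7143, -0.7143, 2.2857, 3.2857, 1.2857, -2.7143, -1.7143
Numerator Σ_{t=1}^{4}(z_t−z̄)(z_{t+3}−z̄) = -18.3878
Denominator Σ(z_t−z̄)² = 31.4286
r_3 = -18.3878 / 31.4286 = -0.585

-0.585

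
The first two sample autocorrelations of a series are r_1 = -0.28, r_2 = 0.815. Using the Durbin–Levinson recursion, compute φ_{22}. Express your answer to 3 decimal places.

0.799

φ_{22} = (r_2 − r_1²) / (1 − r_1²)
r_1² = (-0.28)² = 0.0784
Numerator = 0.815 − 0.0784 = 0.7366; denominator = 1 − 0.0784 = 0.9216
φ_{22} = 0.7366 / 0.9216 = 0.799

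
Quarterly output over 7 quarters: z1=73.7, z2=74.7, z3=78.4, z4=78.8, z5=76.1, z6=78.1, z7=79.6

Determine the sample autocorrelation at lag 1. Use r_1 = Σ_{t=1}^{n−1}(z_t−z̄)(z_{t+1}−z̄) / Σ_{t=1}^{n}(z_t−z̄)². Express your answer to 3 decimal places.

Mean z̄ = (73.7 + 74.7 + 78.4 + 78.8 + 76.1 + 78.1 + 79.6)/7 = 77.0571
Deviations from mean: -3.3571, -2.3571, 1.3429, 1.7429, -0.9571, 1.0429, 2.5429
Σ(z_t−z̄)(z_{t+1}−z̄) = (7.9133) + (-3.1653) + (2.3404) + (-1.6682) + (-0.9982) + (2.6518) = 7.0739
Denominator Σ(z_t−z̄)² = 30.1371
r_1 = 7.0739 / 30.1371 = 0.235

0.235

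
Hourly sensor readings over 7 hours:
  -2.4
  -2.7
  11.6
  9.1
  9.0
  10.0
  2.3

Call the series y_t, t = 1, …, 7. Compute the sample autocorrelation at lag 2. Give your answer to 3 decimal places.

-0.218

Mean ȳ = (-2.4 − 2.7 + 11.6 + 9.1 + 9.0 + 10.0 + 2.3)/7 = 5.2714
Deviations from mean: -7.6714, -7.9714, 6.3286, 3.8286, 3.7286, 4.7286, -2.9714
Σ(y_t−ȳ)(y_{t+2}−ȳ) = (-48.5492) + (-30.5192) + (23.5965) + (18.1037) + (-11.0792) = -48.4473
Denominator Σ(y_t−ȳ)² = 222.1943
r_2 = -48.4473 / 222.1943 = -0.218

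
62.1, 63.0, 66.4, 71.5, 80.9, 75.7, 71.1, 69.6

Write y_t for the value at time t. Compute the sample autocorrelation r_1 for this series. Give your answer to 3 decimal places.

0.570

Mean ȳ = (62.1 + 63.0 + 66.4 + 71.5 + 80.9 + 75.7 + 71.1 + 69.6)/8 = 70.0375
Deviations from mean: -7.9375, -7.0375, -3.6375, 1.4625, 10.8625, 5.6625, 1.0625, -0.4375
Σ(y_t−ȳ)(y_{t+1}−ȳ) = (55.8602) + (25.5989) + (-5.3198) + (15.8864) + (61.5089) + (6.0164) + (-0.4648) = 159.0861
Denominator Σ(y_t−ȳ)² = 279.2788
r_1 = 159.0861 / 279.2788 = 0.570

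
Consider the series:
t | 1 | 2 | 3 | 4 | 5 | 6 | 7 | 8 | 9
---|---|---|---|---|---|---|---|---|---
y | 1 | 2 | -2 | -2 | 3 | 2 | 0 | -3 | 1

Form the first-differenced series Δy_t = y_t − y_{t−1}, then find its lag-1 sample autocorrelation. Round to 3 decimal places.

-0.181

First differences Δy: 1, -4, 0, 5, -1, -2, -3, 4
Mean of differences = 0.0000
Numerator Σ(Δy_t−Δȳ)(Δy_{t+1}−Δȳ) = -13.0000
Denominator Σ(Δy_t−Δȳ)² = 72.0000
r_1(Δy) = -13.0000 / 72.0000 = -0.181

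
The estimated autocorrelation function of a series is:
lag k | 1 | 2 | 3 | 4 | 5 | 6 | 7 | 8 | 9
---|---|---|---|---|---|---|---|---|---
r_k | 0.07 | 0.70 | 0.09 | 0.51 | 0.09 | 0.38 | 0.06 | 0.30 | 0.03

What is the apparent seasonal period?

2

The largest autocorrelation is r_2 = 0.70, with weaker echoes at lags 4 (0.51), 6 (0.38) and 8 (0.30); the remaining lags stay at or below 0.09.
The dominant spike at lag 2 indicates a seasonal period of 2.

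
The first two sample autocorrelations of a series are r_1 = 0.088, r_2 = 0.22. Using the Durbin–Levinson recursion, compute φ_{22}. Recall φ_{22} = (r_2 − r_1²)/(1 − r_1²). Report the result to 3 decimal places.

0.214

φ_{22} = (r_2 − r_1²) / (1 − r_1²)
r_1² = (0.088)² = 0.007744
Numerator = 0.22 − 0.0077 = 0.2123; denominator = 1 − 0.0077 = 0.9923
φ_{22} = 0.2123 / 0.9923 = 0.214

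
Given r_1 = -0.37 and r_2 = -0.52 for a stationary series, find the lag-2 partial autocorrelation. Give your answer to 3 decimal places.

φ_{22} = (r_2 − r_1²) / (1 − r_1²)
r_1² = (-0.37)² = 0.1369
Numerator = -0.52 − 0.1369 = -0.6569; denominator = 1 − 0.1369 = 0.8631
φ_{22} = -0.6569 / 0.8631 = -0.761

-0.761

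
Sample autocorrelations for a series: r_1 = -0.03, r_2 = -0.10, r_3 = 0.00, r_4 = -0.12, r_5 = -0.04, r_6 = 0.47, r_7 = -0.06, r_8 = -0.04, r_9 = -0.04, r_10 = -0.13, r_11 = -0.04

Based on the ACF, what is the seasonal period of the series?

The largest autocorrelation is r_6 = 0.47; the remaining lags stay at or below 0.00.
The dominant spike at lag 6 indicates a seasonal period of 6.

6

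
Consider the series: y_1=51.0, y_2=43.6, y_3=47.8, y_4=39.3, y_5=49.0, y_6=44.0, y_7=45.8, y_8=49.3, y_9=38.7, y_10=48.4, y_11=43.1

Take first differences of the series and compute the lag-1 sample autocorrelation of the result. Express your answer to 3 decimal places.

First differences Δy: -7.4, 4.2, -8.5, 9.7, -5.0, 1.8, 3.5, -10.6, 9.7, -5.3
Mean of differences = -0.7900
Numerator Σ(Δy_t−Δȳ)(Δy_{t+1}−Δȳ) = -388.5921
Denominator Σ(Δy_t−Δȳ)² = 507.5290
r_1(Δy) = -388.5921 / 507.5290 = -0.766

-0.766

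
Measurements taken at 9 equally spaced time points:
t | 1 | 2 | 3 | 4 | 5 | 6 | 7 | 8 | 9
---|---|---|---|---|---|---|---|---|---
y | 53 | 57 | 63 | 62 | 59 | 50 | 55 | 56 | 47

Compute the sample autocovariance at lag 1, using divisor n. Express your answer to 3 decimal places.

Mean ȳ = (53 + 57 + 63 + 62 + 59 + 50 + 55 + 56 + 47)/9 = 55.7778
Σ_{t=1}^{8}(y_t−ȳ)(y_{t+1}−ȳ) = 54.1728
γ_1 = 54.1728 / 9 = 6.019

6.019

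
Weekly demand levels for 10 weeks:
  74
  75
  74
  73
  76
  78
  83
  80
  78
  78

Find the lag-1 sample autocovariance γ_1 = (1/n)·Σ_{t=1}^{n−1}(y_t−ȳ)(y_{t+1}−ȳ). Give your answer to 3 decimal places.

Mean ȳ = (74 + 75 + 74 + 73 + 76 + 78 + 83 + 80 + 78 + 78)/10 = 76.9000
Σ_{t=1}^{9}(y_t−ȳ)(y_{t+1}−ȳ) = 55.0900
γ_1 = 55.0900 / 10 = 5.509

5.509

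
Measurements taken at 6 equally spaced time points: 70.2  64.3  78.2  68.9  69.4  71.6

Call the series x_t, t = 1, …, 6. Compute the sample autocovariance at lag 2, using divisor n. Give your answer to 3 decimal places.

Mean x̄ = (70.2 + 64.3 + 78.2 + 68.9 + 69.4 + 71.6)/6 = 70.4333
Deviations: -0.2333, -6.1333, 7.7667, -1.5333, -1.0333, 1.1667
Σ_{t=1}^{4}(x_t−x̄)(x_{t+2}−x̄) = -2.2222
γ_2 = -2.2222 / 6 = -0.370

-0.370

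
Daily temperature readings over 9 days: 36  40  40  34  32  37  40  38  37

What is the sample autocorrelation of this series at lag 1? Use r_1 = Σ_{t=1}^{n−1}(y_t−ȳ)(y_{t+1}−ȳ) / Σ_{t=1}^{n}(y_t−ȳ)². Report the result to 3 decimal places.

0.235

Mean ȳ = (36 + 40 + 40 + 34 + 32 + 37 + 40 + 38 + 37)/9 = 37.1111
Numerator Σ_{t=1}^{8}(y_t−ȳ)(y_{t+1}−ȳ) = 14.7654
Denominator Σ(y_t−ȳ)² = 62.8889
r_1 = 14.7654 / 62.8889 = 0.235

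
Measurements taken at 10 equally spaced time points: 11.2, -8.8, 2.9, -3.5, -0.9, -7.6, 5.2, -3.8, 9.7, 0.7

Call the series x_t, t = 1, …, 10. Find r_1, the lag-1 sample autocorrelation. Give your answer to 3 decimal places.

Mean x̄ = (11.2 − 8.8 + 2.9 − 3.5 − 0.9 − 7.6 + 5.2 − 3.8 + 9.7 + 0.7)/10 = 0.5100
Numerator Σ_{t=1}^{9}(x_t−x̄)(x_{t+1}−x̄) = -210.3821
Denominator Σ(x_t−x̄)² = 415.5690
r_1 = -210.3821 / 415.5690 = -0.506

-0.506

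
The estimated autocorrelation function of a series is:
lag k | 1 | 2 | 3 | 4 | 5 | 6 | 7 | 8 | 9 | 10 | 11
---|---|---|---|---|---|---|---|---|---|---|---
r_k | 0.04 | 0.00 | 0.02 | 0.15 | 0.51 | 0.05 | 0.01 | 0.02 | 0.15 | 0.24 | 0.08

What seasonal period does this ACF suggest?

5

The largest autocorrelation is r_5 = 0.51, with a weaker echo at lag 10 (0.24); the remaining lags stay at or below 0.15.
The dominant spike at lag 5 indicates a seasonal period of 5.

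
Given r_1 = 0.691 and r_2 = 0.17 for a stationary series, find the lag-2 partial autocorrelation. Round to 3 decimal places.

φ_{22} = (r_2 − r_1²) / (1 − r_1²)
r_1² = (0.691)² = 0.477481
Numerator = 0.17 − 0.4775 = -0.3075; denominator = 1 − 0.4775 = 0.5225
φ_{22} = -0.3075 / 0.5225 = -0.588

-0.588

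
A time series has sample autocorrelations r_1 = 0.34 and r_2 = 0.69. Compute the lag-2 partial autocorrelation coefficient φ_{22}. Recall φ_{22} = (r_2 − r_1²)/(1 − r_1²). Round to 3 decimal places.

0.649

φ_{22} = (r_2 − r_1²) / (1 − r_1²)
r_1² = (0.34)² = 0.1156
Numerator = 0.69 − 0.1156 = 0.5744; denominator = 1 − 0.1156 = 0.8844
φ_{22} = 0.5744 / 0.8844 = 0.649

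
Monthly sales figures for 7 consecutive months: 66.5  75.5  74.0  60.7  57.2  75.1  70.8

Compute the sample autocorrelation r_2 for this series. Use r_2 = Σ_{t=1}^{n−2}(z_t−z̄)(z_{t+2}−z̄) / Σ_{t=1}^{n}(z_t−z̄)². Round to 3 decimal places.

-0.638

Mean z̄ = (66.5 + 75.5 + 74.0 + 60.7 + 57.2 + 75.1 + 70.8)/7 = 68.5429
Numerator Σ_{t=1}^{5}(z_t−z̄)(z_{t+2}−z̄) = -204.6408
Denominator Σ(z_t−z̄)² = 320.6171
r_2 = -204.6408 / 320.6171 = -0.638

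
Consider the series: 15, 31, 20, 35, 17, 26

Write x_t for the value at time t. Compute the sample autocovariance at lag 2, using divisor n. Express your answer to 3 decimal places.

Mean x̄ = (15 + 31 + 20 + 35 + 17 + 26)/6 = 24.0000
Σ_{t=1}^{4}(x_t−x̄)(x_{t+2}−x̄) = 163.0000
γ_2 = 163.0000 / 6 = 27.167

27.167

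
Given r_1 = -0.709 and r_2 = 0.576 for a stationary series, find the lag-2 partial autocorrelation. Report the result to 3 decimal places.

0.147

φ_{22} = (r_2 − r_1²) / (1 − r_1²)
r_1² = (-0.709)² = 0.502681
Numerator = 0.576 − 0.5027 = 0.0733; denominator = 1 − 0.5027 = 0.4973
φ_{22} = 0.0733 / 0.4973 = 0.147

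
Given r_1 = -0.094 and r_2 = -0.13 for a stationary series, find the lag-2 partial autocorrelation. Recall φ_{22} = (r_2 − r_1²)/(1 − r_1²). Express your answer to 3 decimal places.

-0.140

φ_{22} = (r_2 − r_1²) / (1 − r_1²)
r_1² = (-0.094)² = 0.008836
Numerator = -0.13 − 0.0088 = -0.1388; denominator = 1 − 0.0088 = 0.9912
φ_{22} = -0.1388 / 0.9912 = -0.140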